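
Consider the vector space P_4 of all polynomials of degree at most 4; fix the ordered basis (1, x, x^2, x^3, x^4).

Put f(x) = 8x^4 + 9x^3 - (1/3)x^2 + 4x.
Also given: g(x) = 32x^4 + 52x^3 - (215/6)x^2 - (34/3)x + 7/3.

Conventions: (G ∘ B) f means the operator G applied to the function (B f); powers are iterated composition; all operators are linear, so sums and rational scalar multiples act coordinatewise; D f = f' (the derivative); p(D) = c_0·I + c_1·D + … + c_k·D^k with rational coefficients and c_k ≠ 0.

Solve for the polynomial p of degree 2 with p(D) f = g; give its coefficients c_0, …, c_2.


p(D) = 4·I + (1/2)·D − (1/2)·D^2, i.e. c_0 = 4, c_1 = 1/2, c_2 = -1/2

D^0 f = 8x^4 + 9x^3 - (1/3)x^2 + 4x
D^1 f = 32x^3 + 27x^2 - (2/3)x + 4
D^2 f = 96x^2 + 54x - 2/3
matching coefficients of g against c_0 f + c_1 Df + … from the top degree down determines the c_i
solution: c_0 = 4, c_1 = 1/2, c_2 = -1/2


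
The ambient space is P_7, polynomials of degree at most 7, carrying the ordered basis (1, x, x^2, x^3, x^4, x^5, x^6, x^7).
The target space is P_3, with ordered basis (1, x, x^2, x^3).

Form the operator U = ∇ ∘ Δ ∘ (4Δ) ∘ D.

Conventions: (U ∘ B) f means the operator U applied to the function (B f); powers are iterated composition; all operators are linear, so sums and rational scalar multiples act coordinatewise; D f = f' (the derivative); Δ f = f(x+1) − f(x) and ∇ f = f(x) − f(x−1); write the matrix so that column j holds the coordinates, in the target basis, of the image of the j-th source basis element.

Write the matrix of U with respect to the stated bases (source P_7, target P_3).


image of 1: 0
image of x: 0
image of x^2: 0
image of x^3: 0
image of x^4: 96
image of x^5: 480x + 240
image of x^6: 1440x^2 + 1440x + 720
image of x^7: 3360x^3 + 5040x^2 + 5040x + 1680
each image's coordinates form column j of the matrix

the matrix is [[0, 0, 0, 0, 96, 240, 720, 1680]; [0, 0, 0, 0, 0, 480, 1440, 5040]; [0, 0, 0, 0, 0, 0, 1440, 5040]; [0, 0, 0, 0, 0, 0, 0, 3360]] (rows listed top to bottom)


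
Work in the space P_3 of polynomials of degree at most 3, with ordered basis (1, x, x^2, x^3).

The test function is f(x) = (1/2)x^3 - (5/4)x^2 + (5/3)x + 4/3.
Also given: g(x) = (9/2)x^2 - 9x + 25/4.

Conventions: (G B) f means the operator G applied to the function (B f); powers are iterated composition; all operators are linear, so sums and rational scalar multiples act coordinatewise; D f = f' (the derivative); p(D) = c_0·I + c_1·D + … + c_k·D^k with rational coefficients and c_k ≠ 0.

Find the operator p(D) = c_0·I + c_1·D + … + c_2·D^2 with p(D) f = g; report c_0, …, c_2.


p(D) = 3·D − (1/2)·D^2, i.e. c_0 = 0, c_1 = 3, c_2 = -1/2

D^0 f = (1/2)x^3 - (5/4)x^2 + (5/3)x + 4/3
D^1 f = (3/2)x^2 - (5/2)x + 5/3
D^2 f = 3x - 5/2
matching coefficients of g against c_0 f + c_1 Df + … from the top degree down determines the c_i
solution: c_0 = 0, c_1 = 3, c_2 = -1/2


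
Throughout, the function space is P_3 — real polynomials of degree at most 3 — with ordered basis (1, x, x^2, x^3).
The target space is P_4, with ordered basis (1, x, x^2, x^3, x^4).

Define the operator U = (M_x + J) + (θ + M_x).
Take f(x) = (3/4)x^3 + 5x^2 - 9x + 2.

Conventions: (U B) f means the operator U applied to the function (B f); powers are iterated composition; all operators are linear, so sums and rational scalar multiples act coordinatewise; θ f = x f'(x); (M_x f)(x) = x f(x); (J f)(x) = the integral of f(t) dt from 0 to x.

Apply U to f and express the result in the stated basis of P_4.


M_x f = (3/4)x^4 + 5x^3 - 9x^2 + 2x
J f = (3/16)x^4 + (5/3)x^3 - (9/2)x^2 + 2x
(M_x + J) f = (15/16)x^4 + (20/3)x^3 - (27/2)x^2 + 4x
θ f = (9/4)x^3 + 10x^2 - 9x
M_x f = (3/4)x^4 + 5x^3 - 9x^2 + 2x
(θ + M_x) f = (3/4)x^4 + (29/4)x^3 + x^2 - 7x
((M_x + J) + (θ + M_x)) f = (27/16)x^4 + (167/12)x^3 - (25/2)x^2 - 3x

the image equals g(x) = (27/16)x^4 + (167/12)x^3 - (25/2)x^2 - 3x


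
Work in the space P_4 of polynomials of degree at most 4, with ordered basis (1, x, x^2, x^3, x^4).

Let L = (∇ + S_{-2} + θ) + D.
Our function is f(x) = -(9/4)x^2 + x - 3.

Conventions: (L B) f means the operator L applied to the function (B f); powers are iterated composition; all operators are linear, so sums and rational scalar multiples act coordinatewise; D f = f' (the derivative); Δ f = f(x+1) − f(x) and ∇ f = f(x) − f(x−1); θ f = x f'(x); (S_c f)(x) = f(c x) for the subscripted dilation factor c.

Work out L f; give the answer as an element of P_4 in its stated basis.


∇ f = -(9/2)x + 13/4
S_{-2} f = -9x^2 - 2x - 3
θ f = -(9/2)x^2 + x
(∇ + S_{-2} + θ) f = -(27/2)x^2 - (11/2)x + 1/4
D f = -(9/2)x + 1
((∇ + S_{-2} + θ) + D) f = -(27/2)x^2 - 10x + 5/4

the result is g(x) = -(27/2)x^2 - 10x + 5/4


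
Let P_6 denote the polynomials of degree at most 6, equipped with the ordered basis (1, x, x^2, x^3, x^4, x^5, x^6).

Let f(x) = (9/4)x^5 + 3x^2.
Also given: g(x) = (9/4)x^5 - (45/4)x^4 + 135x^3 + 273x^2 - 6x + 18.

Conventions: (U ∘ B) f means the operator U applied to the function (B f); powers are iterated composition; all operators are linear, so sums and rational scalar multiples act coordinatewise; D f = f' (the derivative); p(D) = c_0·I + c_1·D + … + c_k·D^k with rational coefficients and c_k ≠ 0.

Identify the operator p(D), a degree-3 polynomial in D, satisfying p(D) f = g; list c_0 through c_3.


D^0 f = (9/4)x^5 + 3x^2
D^1 f = (45/4)x^4 + 6x
D^2 f = 45x^3 + 6
D^3 f = 135x^2
matching coefficients of g against c_0 f + c_1 Df + … from the top degree down determines the c_i
solution: c_0 = 1, c_1 = -1, c_2 = 3, c_3 = 2

c_0 = 1, c_1 = -1, c_2 = 3, c_3 = 2


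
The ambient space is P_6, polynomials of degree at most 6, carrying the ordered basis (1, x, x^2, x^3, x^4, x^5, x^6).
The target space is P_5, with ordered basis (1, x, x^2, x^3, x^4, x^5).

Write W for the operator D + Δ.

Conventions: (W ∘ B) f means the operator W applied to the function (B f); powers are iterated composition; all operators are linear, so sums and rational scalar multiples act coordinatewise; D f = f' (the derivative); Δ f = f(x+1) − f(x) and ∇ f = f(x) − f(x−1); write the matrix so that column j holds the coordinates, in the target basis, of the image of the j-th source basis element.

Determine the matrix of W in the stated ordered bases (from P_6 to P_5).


the matrix is [[0, 2, 1, 1, 1, 1, 1]; [0, 0, 4, 3, 4, 5, 6]; [0, 0, 0, 6, 6, 10, 15]; [0, 0, 0, 0, 8, 10, 20]; [0, 0, 0, 0, 0, 10, 15]; [0, 0, 0, 0, 0, 0, 12]] (rows listed top to bottom)

image of 1: 0
image of x: 2
image of x^2: 4x + 1
image of x^3: 6x^2 + 3x + 1
image of x^4: 8x^3 + 6x^2 + 4x + 1
image of x^5: 10x^4 + 10x^3 + 10x^2 + 5x + 1
image of x^6: 12x^5 + 15x^4 + 20x^3 + 15x^2 + 6x + 1
each image's coordinates form column j of the matrix


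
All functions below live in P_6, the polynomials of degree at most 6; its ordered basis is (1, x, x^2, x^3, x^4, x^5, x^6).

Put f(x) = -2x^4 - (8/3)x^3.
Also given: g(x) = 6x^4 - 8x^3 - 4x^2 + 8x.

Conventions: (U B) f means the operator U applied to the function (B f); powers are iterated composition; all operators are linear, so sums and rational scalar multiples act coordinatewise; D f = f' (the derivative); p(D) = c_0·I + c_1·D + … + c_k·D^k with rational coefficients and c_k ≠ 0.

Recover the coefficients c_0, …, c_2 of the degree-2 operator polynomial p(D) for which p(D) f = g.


p(D) = -3·I + 2·D − (1/2)·D^2, i.e. c_0 = -3, c_1 = 2, c_2 = -1/2

D^0 f = -2x^4 - (8/3)x^3
D^1 f = -8x^3 - 8x^2
D^2 f = -24x^2 - 16x
matching coefficients of g against c_0 f + c_1 Df + … from the top degree down determines the c_i
solution: c_0 = -3, c_1 = 2, c_2 = -1/2


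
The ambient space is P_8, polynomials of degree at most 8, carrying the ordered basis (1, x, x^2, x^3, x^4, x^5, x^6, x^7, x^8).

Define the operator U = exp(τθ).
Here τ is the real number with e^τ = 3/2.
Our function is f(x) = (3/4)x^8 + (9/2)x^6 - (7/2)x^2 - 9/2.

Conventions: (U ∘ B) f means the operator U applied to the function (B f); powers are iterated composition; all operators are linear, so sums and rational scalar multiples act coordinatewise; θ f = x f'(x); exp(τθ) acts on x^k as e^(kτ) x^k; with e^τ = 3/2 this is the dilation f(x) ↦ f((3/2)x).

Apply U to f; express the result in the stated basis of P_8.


exp(τθ) x^k = e^(kτ) x^k; with e^τ = 3/2 this sends x^k to (3/2)^k x^k
x^2 ↦ 9/4 x^2
x^6 ↦ 729/64 x^6
x^8 ↦ 6561/256 x^8
applying this coordinatewise to f: exp(τθ) f = (19683/1024)x^8 + (6561/128)x^6 - (63/8)x^2 - 9/2

g(x) = (19683/1024)x^8 + (6561/128)x^6 - (63/8)x^2 - 9/2


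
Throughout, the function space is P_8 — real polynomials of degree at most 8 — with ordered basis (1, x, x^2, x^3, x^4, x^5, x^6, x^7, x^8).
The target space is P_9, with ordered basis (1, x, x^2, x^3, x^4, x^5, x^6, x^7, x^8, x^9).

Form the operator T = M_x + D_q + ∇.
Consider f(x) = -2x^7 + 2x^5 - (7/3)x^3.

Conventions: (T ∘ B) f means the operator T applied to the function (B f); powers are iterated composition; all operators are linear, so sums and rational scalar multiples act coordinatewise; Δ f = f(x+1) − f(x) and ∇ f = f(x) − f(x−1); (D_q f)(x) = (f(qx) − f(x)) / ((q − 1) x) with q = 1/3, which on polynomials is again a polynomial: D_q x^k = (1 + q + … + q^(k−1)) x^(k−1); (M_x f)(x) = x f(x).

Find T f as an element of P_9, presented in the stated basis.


the image equals g(x) = -2x^8 - (10934/729)x^6 + 42x^5 - (4807/81)x^4 + 50x^3 - (874/27)x^2 + 11x - 7/3

M_x f = -2x^8 + 2x^6 - (7/3)x^4
D_q f = -(2186/729)x^6 + (242/81)x^4 - (91/27)x^2
∇ f = -14x^6 + 42x^5 - 60x^4 + 50x^3 - 29x^2 + 11x - 7/3
(M_x + D_q + ∇) f = -2x^8 - (10934/729)x^6 + 42x^5 - (4807/81)x^4 + 50x^3 - (874/27)x^2 + 11x - 7/3


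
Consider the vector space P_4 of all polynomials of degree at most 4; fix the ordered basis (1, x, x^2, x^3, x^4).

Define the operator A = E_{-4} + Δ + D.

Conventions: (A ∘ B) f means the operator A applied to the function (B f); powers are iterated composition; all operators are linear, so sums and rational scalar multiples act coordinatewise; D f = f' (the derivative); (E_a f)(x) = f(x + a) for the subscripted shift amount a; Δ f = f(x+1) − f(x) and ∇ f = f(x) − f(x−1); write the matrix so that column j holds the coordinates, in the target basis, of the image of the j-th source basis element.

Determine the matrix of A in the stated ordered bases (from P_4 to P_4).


the matrix is [[1, -2, 17, -63, 257]; [0, 1, -4, 51, -252]; [0, 0, 1, -6, 102]; [0, 0, 0, 1, -8]; [0, 0, 0, 0, 1]] (rows listed top to bottom)

image of 1: 1
image of x: x - 2
image of x^2: x^2 - 4x + 17
image of x^3: x^3 - 6x^2 + 51x - 63
image of x^4: x^4 - 8x^3 + 102x^2 - 252x + 257
each image's coordinates form column j of the matrix


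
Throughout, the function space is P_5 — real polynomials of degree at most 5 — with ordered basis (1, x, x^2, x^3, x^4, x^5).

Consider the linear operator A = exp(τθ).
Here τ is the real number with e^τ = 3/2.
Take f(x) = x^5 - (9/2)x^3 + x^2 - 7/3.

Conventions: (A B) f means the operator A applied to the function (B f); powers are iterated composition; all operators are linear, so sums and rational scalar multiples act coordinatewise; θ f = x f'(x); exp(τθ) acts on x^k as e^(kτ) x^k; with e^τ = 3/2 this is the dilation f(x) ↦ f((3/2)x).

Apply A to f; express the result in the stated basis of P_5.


exp(τθ) x^k = e^(kτ) x^k; with e^τ = 3/2 this sends x^k to (3/2)^k x^k
x^2 ↦ 9/4 x^2
x^3 ↦ 27/8 x^3
x^5 ↦ 243/32 x^5
applying this coordinatewise to f: exp(τθ) f = (243/32)x^5 - (243/16)x^3 + (9/4)x^2 - 7/3

the result is g(x) = (243/32)x^5 - (243/16)x^3 + (9/4)x^2 - 7/3


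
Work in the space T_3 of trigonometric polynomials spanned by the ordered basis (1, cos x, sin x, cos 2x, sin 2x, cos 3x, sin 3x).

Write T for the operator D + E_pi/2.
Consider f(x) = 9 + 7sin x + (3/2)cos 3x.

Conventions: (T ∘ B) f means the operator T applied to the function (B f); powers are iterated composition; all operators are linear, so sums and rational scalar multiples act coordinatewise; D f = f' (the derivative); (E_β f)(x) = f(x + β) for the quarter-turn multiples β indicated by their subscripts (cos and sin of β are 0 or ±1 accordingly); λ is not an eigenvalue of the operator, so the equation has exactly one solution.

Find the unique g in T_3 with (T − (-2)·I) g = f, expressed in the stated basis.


write g with unknown coordinates in the stated basis and equate coefficients in (T − (-2)·I) g = f
solving from the highest basis element down gives g = 3 - (7/4)cos x + (7/4)sin x + (3/8)cos 3x + (3/8)sin 3x
check: T g = 3 + (7/2)cos x + (7/2)sin x + (3/4)cos 3x - (3/4)sin 3x
so T g − (-2)·g = 9 + 7sin x + (3/2)cos 3x = f ✓

g(x) = 3 - (7/4)cos x + (7/4)sin x + (3/8)cos 3x + (3/8)sin 3x


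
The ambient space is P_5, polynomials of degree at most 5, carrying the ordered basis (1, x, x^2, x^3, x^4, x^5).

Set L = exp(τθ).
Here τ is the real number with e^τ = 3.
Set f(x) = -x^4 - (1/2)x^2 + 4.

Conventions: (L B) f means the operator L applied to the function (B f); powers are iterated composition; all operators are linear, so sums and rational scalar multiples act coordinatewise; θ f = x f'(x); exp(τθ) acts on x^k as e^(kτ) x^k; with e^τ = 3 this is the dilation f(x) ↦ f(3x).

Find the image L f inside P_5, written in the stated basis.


g(x) = -81x^4 - (9/2)x^2 + 4

exp(τθ) x^k = e^(kτ) x^k; with e^τ = 3 this sends x^k to 3^k x^k
x^2 ↦ 9 x^2
x^4 ↦ 81 x^4
applying this coordinatewise to f: exp(τθ) f = -81x^4 - (9/2)x^2 + 4


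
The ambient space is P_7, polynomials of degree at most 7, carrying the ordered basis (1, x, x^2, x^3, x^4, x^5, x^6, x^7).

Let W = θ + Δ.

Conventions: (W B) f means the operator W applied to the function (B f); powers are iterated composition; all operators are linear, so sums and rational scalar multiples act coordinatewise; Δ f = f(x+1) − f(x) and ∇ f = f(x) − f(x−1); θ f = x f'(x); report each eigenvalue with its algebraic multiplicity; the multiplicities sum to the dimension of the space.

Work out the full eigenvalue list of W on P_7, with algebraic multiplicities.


λ = 0 (multiplicity 1), λ = 1 (multiplicity 1), λ = 2 (multiplicity 1), λ = 3 (multiplicity 1), λ = 4 (multiplicity 1), λ = 5 (multiplicity 1), λ = 6 (multiplicity 1), λ = 7 (multiplicity 1)

image of 1: 0
image of x: x + 1
image of x^2: 2x^2 + 2x + 1
image of x^3: 3x^3 + 3x^2 + 3x + 1
image of x^4: 4x^4 + 4x^3 + 6x^2 + 4x + 1
image of x^5: 5x^5 + 5x^4 + 10x^3 + 10x^2 + 5x + 1
image of x^6: 6x^6 + 6x^5 + 15x^4 + 20x^3 + 15x^2 + 6x + 1
image of x^7: 7x^7 + 7x^6 + 21x^5 + 35x^4 + 35x^3 + 21x^2 + 7x + 1
the matrix is upper triangular; its diagonal is (0, 1, 2, 3, 4, 5, 6, 7)
for a triangular matrix the eigenvalues are the diagonal entries, with algebraic multiplicity their repetition count


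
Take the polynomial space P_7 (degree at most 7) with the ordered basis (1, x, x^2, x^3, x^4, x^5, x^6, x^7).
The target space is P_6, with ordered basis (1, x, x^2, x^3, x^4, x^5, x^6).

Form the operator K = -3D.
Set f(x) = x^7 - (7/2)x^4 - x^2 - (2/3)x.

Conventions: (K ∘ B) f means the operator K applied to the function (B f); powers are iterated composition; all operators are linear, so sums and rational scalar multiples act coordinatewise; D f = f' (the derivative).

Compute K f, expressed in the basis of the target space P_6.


the result is g(x) = -21x^6 + 42x^3 + 6x + 2

D f = 7x^6 - 14x^3 - 2x - 2/3
(-3D) f = -21x^6 + 42x^3 + 6x + 2


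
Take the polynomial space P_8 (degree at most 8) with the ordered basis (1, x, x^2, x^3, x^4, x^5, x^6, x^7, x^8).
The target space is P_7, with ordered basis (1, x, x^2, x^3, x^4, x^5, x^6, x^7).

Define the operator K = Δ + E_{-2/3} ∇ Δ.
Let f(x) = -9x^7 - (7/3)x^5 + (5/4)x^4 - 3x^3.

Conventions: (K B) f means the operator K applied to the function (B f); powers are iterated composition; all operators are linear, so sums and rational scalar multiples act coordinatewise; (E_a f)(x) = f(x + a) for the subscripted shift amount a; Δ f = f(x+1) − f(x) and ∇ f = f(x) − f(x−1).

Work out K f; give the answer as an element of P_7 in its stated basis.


Δ f = -63x^6 - 189x^5 - (980/3)x^4 - (1000/3)x^3 - (1283/6)x^2 - (236/3)x - 157/12
Δ f = -63x^6 - 189x^5 - (980/3)x^4 - (1000/3)x^3 - (1283/6)x^2 - (236/3)x - 157/12
∇ Δ f = -378x^5 - (2030/3)x^3 + 15x^2 - (502/3)x + 5/2
E_{-2/3} ∇ Δ f = -378x^5 + 1260x^4 - (7070/3)x^3 + (7465/3)x^2 - (13166/9)x + 60101/162
(Δ + E_{-2/3} ∇ Δ) f = -63x^6 - 567x^5 + (2800/3)x^4 - 2690x^3 + (4549/2)x^2 - (13874/9)x + 115963/324

the result is g(x) = -63x^6 - 567x^5 + (2800/3)x^4 - 2690x^3 + (4549/2)x^2 - (13874/9)x + 115963/324


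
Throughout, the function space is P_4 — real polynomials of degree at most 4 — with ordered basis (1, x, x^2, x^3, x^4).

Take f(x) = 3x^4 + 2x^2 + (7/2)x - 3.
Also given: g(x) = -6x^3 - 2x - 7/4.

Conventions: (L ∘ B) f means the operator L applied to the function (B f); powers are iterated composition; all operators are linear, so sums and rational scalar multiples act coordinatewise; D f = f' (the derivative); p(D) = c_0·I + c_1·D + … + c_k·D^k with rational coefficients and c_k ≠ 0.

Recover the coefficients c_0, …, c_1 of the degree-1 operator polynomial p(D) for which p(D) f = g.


D^0 f = 3x^4 + 2x^2 + (7/2)x - 3
D^1 f = 12x^3 + 4x + 7/2
matching coefficients of g against c_0 f + c_1 Df + … from the top degree down determines the c_i
solution: c_0 = 0, c_1 = -1/2

p(D) = -(1/2)·D, i.e. c_0 = 0, c_1 = -1/2


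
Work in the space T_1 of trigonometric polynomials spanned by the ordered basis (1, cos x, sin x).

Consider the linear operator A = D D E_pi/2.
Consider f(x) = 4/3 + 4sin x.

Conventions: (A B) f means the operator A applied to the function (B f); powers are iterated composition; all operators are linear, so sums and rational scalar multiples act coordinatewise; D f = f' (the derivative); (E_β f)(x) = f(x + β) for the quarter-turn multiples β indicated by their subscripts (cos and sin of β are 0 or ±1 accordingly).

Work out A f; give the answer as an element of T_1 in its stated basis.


the image equals g(x) = -4cos x

E_pi/2 f = 4/3 + 4cos x
D E_pi/2 f = -4sin x
D (D E_pi/2) f = -4cos x


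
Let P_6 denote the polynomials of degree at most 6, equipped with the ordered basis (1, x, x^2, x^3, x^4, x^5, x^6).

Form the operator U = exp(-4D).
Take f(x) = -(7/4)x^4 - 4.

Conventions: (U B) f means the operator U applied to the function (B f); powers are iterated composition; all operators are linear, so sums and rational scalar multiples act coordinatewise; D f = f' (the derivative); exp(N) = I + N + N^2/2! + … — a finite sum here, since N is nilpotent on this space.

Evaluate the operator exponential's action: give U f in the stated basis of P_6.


order-1 term: 28x^3
order-2 term: -168x^2
order-3 term: 448x
order-4 term: -448
the series for exp(-4D) f terminates at order 4
exp(-4D) f = -(7/4)x^4 + 28x^3 - 168x^2 + 448x - 452

the image equals g(x) = -(7/4)x^4 + 28x^3 - 168x^2 + 448x - 452


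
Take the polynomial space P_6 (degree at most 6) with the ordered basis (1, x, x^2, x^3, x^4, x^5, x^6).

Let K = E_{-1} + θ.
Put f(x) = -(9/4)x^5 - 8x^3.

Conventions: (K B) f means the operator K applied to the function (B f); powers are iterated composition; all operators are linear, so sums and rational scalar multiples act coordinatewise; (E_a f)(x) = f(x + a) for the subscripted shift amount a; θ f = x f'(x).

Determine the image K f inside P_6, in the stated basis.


E_{-1} f = -(9/4)x^5 + (45/4)x^4 - (61/2)x^3 + (93/2)x^2 - (141/4)x + 41/4
θ f = -(45/4)x^5 - 24x^3
(E_{-1} + θ) f = -(27/2)x^5 + (45/4)x^4 - (109/2)x^3 + (93/2)x^2 - (141/4)x + 41/4

the result is g(x) = -(27/2)x^5 + (45/4)x^4 - (109/2)x^3 + (93/2)x^2 - (141/4)x + 41/4


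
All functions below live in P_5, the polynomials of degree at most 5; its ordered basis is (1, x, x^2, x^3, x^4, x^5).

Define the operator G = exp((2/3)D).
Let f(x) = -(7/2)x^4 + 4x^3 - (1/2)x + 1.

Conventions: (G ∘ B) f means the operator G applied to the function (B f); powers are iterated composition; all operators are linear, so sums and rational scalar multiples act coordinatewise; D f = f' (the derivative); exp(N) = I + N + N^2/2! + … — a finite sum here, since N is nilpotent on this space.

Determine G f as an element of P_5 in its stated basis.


order-1 term: -(28/3)x^3 + 8x^2 - 1/3
order-2 term: -(28/3)x^2 + (16/3)x
order-3 term: -(112/27)x + 32/27
order-4 term: -56/81
the series for exp((2/3)D) f terminates at order 4
exp((2/3)D) f = -(7/2)x^4 - (16/3)x^3 - (4/3)x^2 + (37/54)x + 94/81

the result is g(x) = -(7/2)x^4 - (16/3)x^3 - (4/3)x^2 + (37/54)x + 94/81


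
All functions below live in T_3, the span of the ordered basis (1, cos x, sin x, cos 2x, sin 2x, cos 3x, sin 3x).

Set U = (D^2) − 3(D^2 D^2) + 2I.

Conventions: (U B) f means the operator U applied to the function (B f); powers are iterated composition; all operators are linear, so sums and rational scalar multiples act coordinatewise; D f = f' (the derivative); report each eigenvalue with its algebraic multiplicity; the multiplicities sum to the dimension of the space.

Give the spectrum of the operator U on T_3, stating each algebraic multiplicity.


image of 1: 2
image of cos x: -2cos x
image of sin x: -2sin x
image of cos 2x: -50cos 2x
image of sin 2x: -50sin 2x
image of cos 3x: -250cos 3x
image of sin 3x: -250sin 3x
the matrix is diagonal; its diagonal is (2, -2, -2, -50, -50, -250, -250)
for a triangular matrix the eigenvalues are the diagonal entries, with algebraic multiplicity their repetition count

λ = -250 (multiplicity 2), λ = -50 (multiplicity 2), λ = -2 (multiplicity 2), λ = 2 (multiplicity 1)


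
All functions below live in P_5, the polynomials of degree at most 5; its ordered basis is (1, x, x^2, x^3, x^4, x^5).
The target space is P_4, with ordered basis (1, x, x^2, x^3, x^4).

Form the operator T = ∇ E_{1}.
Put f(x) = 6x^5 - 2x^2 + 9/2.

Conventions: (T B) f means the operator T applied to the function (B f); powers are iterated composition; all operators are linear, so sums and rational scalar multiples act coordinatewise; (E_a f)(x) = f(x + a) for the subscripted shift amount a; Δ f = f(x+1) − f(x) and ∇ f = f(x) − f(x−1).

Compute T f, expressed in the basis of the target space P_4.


g(x) = 30x^4 + 60x^3 + 60x^2 + 26x + 4

E_{1} f = 6x^5 + 30x^4 + 60x^3 + 58x^2 + 26x + 17/2
∇ E_{1} f = 30x^4 + 60x^3 + 60x^2 + 26x + 4


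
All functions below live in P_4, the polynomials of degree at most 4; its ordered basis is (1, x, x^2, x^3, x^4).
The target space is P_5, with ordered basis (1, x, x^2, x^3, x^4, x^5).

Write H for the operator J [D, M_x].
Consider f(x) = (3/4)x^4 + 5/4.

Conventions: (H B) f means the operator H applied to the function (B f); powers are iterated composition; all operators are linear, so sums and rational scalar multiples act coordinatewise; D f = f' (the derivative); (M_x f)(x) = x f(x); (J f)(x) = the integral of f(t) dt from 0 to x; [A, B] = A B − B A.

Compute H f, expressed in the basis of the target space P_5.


the result is g(x) = (3/20)x^5 + (5/4)x

M_x f = (3/4)x^5 + (5/4)x
D M_x f = (15/4)x^4 + 5/4
D f = 3x^3
M_x D f = 3x^4
[D, M_x] f = (3/4)x^4 + 5/4
J [D, M_x] f = (3/20)x^5 + (5/4)x


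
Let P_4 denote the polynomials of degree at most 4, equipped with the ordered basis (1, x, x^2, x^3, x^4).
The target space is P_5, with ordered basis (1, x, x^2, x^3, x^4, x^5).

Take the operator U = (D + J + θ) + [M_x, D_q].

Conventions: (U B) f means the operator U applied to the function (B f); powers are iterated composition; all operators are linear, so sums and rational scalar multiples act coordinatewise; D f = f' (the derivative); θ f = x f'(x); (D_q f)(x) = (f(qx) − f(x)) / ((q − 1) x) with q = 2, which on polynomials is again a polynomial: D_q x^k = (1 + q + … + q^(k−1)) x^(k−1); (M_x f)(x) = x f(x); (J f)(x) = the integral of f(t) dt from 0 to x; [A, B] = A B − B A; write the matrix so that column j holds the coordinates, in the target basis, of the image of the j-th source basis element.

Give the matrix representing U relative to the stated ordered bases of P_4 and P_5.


the matrix is [[-1, 1, 0, 0, 0]; [1, -1, 2, 0, 0]; [0, 1/2, -2, 3, 0]; [0, 0, 1/3, -5, 4]; [0, 0, 0, 1/4, -12]; [0, 0, 0, 0, 1/5]] (rows listed top to bottom)

image of 1: x - 1
image of x: (1/2)x^2 - x + 1
image of x^2: (1/3)x^3 - 2x^2 + 2x
image of x^3: (1/4)x^4 - 5x^3 + 3x^2
image of x^4: (1/5)x^5 - 12x^4 + 4x^3
each image's coordinates form column j of the matrix


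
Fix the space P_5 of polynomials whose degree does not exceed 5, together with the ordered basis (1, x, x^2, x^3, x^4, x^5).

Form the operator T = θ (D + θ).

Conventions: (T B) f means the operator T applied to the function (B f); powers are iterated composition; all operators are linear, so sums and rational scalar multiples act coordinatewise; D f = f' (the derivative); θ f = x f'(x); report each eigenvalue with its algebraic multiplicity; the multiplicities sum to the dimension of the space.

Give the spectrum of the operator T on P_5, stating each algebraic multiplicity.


image of 1: 0
image of x: x
image of x^2: 4x^2 + 2x
image of x^3: 9x^3 + 6x^2
image of x^4: 16x^4 + 12x^3
image of x^5: 25x^5 + 20x^4
the matrix is upper triangular; its diagonal is (0, 1, 4, 9, 16, 25)
for a triangular matrix the eigenvalues are the diagonal entries, with algebraic multiplicity their repetition count

λ = 0 (multiplicity 1), λ = 1 (multiplicity 1), λ = 4 (multiplicity 1), λ = 9 (multiplicity 1), λ = 16 (multiplicity 1), λ = 25 (multiplicity 1)


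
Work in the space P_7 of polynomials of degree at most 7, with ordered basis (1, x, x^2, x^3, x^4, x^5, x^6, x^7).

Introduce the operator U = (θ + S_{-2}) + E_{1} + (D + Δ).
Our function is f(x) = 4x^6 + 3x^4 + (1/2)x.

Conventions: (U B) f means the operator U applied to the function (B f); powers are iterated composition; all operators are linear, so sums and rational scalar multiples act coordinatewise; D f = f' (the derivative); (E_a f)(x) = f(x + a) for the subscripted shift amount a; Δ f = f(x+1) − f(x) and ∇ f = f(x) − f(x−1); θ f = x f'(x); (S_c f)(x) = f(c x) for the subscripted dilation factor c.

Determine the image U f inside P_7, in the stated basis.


θ f = 24x^6 + 12x^4 + (1/2)x
S_{-2} f = 256x^6 + 48x^4 - x
(θ + S_{-2}) f = 280x^6 + 60x^4 - (1/2)x
E_{1} f = 4x^6 + 24x^5 + 63x^4 + 92x^3 + 78x^2 + (73/2)x + 15/2
D f = 24x^5 + 12x^3 + 1/2
Δ f = 24x^5 + 60x^4 + 92x^3 + 78x^2 + 36x + 15/2
(D + Δ) f = 48x^5 + 60x^4 + 104x^3 + 78x^2 + 36x + 8
((θ + S_{-2}) + E_{1} + (D + Δ)) f = 284x^6 + 72x^5 + 183x^4 + 196x^3 + 156x^2 + 72x + 31/2

the result is g(x) = 284x^6 + 72x^5 + 183x^4 + 196x^3 + 156x^2 + 72x + 31/2


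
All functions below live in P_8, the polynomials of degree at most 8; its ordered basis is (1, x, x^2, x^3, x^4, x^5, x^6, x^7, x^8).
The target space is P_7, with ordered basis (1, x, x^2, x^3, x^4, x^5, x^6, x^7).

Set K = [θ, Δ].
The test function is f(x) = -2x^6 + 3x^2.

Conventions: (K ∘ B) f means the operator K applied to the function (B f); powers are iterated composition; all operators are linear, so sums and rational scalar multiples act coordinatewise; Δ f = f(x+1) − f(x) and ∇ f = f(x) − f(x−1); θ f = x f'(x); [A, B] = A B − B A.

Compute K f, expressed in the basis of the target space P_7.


the image equals g(x) = 12x^5 + 60x^4 + 120x^3 + 120x^2 + 54x + 6

Δ f = -12x^5 - 30x^4 - 40x^3 - 30x^2 - 6x + 1
θ Δ f = -60x^5 - 120x^4 - 120x^3 - 60x^2 - 6x
θ f = -12x^6 + 6x^2
Δ θ f = -72x^5 - 180x^4 - 240x^3 - 180x^2 - 60x - 6
[θ, Δ] f = 12x^5 + 60x^4 + 120x^3 + 120x^2 + 54x + 6


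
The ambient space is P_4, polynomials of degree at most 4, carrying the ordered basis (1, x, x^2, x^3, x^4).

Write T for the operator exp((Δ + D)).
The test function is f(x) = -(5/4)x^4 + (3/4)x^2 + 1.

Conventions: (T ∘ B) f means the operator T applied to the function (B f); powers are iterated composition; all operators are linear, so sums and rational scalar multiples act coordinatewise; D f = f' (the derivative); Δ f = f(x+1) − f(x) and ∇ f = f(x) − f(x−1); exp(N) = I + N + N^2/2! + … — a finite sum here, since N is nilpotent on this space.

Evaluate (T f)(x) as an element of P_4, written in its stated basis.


the result is g(x) = -(5/4)x^4 - 10x^3 - (147/4)x^2 - 72x - 241/4

order-1 term: -10x^3 - (15/2)x^2 - 2x - 1/2
order-2 term: -30x^2 - 30x - 43/4
order-3 term: -40x - 30
order-4 term: -20
the series for exp((Δ + D)) f terminates at order 4
exp((Δ + D)) f = -(5/4)x^4 - 10x^3 - (147/4)x^2 - 72x - 241/4


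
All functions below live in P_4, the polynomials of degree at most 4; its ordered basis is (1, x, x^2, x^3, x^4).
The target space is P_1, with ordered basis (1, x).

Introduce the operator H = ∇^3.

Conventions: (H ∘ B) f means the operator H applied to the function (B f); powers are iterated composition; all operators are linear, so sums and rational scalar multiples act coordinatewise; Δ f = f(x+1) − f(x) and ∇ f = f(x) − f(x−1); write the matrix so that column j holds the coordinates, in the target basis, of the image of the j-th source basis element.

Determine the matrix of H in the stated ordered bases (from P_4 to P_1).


the matrix is [[0, 0, 0, 6, -36]; [0, 0, 0, 0, 24]] (rows listed top to bottom)

image of 1: 0
image of x: 0
image of x^2: 0
image of x^3: 6
image of x^4: 24x - 36
each image's coordinates form column j of the matrix


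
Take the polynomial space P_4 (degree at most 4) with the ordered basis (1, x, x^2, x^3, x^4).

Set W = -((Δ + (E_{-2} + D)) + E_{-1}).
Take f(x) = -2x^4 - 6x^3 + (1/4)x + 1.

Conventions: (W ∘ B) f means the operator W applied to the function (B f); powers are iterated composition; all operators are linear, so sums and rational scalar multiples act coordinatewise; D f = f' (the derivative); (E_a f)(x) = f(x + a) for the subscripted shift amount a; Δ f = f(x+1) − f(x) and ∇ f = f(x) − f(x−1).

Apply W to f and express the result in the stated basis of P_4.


the image equals g(x) = 4x^4 + 4x^3 + 54x^2 + (87/2)x - 55/4

Δ f = -8x^3 - 30x^2 - 26x - 31/4
E_{-2} f = -2x^4 + 10x^3 - 12x^2 - (31/4)x + 33/2
D f = -8x^3 - 18x^2 + 1/4
(E_{-2} + D) f = -2x^4 + 2x^3 - 30x^2 - (31/4)x + 67/4
(Δ + (E_{-2} + D)) f = -2x^4 - 6x^3 - 60x^2 - (135/4)x + 9
E_{-1} f = -2x^4 + 2x^3 + 6x^2 - (39/4)x + 19/4
((Δ + (E_{-2} + D)) + E_{-1}) f = -4x^4 - 4x^3 - 54x^2 - (87/2)x + 55/4
(-((Δ + (E_{-2} + D)) + E_{-1})) f = 4x^4 + 4x^3 + 54x^2 + (87/2)x - 55/4


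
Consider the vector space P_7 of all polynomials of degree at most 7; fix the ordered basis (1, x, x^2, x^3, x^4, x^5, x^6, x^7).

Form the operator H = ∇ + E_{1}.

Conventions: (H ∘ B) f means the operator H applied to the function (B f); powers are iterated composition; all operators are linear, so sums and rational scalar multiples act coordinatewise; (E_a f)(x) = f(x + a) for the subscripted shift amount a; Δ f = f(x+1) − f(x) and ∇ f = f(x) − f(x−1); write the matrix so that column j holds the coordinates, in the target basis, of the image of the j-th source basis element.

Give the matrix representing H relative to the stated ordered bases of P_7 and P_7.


image of 1: 1
image of x: x + 2
image of x^2: x^2 + 4x
image of x^3: x^3 + 6x^2 + 2
image of x^4: x^4 + 8x^3 + 8x
image of x^5: x^5 + 10x^4 + 20x^2 + 2
image of x^6: x^6 + 12x^5 + 40x^3 + 12x
image of x^7: x^7 + 14x^6 + 70x^4 + 42x^2 + 2
each image's coordinates form column j of the matrix

the matrix is [[1, 2, 0, 2, 0, 2, 0, 2]; [0, 1, 4, 0, 8, 0, 12, 0]; [0, 0, 1, 6, 0, 20, 0, 42]; [0, 0, 0, 1, 8, 0, 40, 0]; [0, 0, 0, 0, 1, 10, 0, 70]; [0, 0, 0, 0, 0, 1, 12, 0]; [0, 0, 0, 0, 0, 0, 1, 14]; [0, 0, 0, 0, 0, 0, 0, 1]] (rows listed top to bottom)


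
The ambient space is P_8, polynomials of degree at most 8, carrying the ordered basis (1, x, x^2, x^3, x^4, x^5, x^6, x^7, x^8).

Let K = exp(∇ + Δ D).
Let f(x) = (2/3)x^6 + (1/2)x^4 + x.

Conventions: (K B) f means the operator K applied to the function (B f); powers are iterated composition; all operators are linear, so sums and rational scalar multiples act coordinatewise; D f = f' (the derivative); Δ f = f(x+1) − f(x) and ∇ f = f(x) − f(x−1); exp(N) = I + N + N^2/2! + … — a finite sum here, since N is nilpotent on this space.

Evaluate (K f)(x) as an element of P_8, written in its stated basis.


the result is g(x) = (2/3)x^6 + 4x^5 + (41/2)x^4 + (326/3)x^3 + 296x^2 + 525x + 947/2

order-1 term: 4x^5 + 10x^4 + (166/3)x^3 + 33x^2 + 32x + 35/6
order-2 term: 10x^4 + 40x^3 + 193x^2 + 226x + 1021/6
order-3 term: (40/3)x^3 + 60x^2 + 222x + 203
order-4 term: 10x^2 + 40x + 503/6
order-5 term: 4x + 10
order-6 term: 2/3
the series for exp(∇ + Δ D) f terminates at order 6
exp(∇ + Δ D) f = (2/3)x^6 + 4x^5 + (41/2)x^4 + (326/3)x^3 + 296x^2 + 525x + 947/2


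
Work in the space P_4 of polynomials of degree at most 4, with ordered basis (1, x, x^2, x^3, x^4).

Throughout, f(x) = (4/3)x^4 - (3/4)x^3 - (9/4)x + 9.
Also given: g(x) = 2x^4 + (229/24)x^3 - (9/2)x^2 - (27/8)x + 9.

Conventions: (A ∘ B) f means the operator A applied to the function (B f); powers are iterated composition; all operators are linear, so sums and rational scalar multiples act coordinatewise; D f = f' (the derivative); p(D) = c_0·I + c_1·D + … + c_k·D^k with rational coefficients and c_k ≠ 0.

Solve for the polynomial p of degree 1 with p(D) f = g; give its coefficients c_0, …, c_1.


p(D) = (3/2)·I + 2·D, i.e. c_0 = 3/2, c_1 = 2

D^0 f = (4/3)x^4 - (3/4)x^3 - (9/4)x + 9
D^1 f = (16/3)x^3 - (9/4)x^2 - 9/4
matching coefficients of g against c_0 f + c_1 Df + … from the top degree down determines the c_i
solution: c_0 = 3/2, c_1 = 2


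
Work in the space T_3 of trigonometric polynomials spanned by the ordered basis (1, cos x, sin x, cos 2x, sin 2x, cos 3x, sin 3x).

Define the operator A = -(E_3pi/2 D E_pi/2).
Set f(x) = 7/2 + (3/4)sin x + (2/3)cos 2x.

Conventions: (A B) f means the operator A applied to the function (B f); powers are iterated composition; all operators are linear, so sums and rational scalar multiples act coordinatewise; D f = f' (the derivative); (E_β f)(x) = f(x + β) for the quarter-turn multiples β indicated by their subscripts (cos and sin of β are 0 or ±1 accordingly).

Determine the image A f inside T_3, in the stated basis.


the result is g(x) = -(3/4)cos x + (4/3)sin 2x

E_pi/2 f = 7/2 + (3/4)cos x - (2/3)cos 2x
D E_pi/2 f = -(3/4)sin x + (4/3)sin 2x
E_3pi/2 D E_pi/2 f = (3/4)cos x - (4/3)sin 2x
(-(E_3pi/2 D E_pi/2)) f = -(3/4)cos x + (4/3)sin 2x


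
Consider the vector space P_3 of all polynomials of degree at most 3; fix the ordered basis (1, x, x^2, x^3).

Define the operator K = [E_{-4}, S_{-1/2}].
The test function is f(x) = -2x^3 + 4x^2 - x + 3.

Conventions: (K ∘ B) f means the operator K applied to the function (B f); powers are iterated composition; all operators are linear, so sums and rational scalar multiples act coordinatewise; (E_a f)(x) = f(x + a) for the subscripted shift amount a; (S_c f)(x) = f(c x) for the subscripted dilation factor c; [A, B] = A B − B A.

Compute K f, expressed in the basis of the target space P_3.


S_{-1/2} f = (1/4)x^3 + x^2 + (1/2)x + 3
E_{-4} S_{-1/2} f = (1/4)x^3 - 2x^2 + (9/2)x + 1
E_{-4} f = -2x^3 + 28x^2 - 129x + 199
S_{-1/2} E_{-4} f = (1/4)x^3 + 7x^2 + (129/2)x + 199
[E_{-4}, S_{-1/2}] f = -9x^2 - 60x - 198

g(x) = -9x^2 - 60x - 198


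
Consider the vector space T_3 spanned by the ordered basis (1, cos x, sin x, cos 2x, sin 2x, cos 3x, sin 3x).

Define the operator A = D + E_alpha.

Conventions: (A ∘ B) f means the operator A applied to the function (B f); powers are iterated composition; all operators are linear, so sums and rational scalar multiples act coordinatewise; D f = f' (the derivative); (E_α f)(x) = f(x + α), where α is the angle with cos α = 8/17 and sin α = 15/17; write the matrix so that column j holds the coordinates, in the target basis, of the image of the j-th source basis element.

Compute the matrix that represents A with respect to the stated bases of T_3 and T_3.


image of 1: 1
image of cos x: (8/17)cos x - (32/17)sin x
image of sin x: (32/17)cos x + (8/17)sin x
image of cos 2x: -(161/289)cos 2x - (818/289)sin 2x
image of sin 2x: (818/289)cos 2x - (161/289)sin 2x
image of cos 3x: -(4888/4913)cos 3x - (14244/4913)sin 3x
image of sin 3x: (14244/4913)cos 3x - (4888/4913)sin 3x
each image's coordinates form column j of the matrix

the matrix is [[1, 0, 0, 0, 0, 0, 0]; [0, 8/17, 32/17, 0, 0, 0, 0]; [0, -32/17, 8/17, 0, 0, 0, 0]; [0, 0, 0, -161/289, 818/289, 0, 0]; [0, 0, 0, -818/289, -161/289, 0, 0]; [0, 0, 0, 0, 0, -4888/4913, 14244/4913]; [0, 0, 0, 0, 0, -14244/4913, -4888/4913]] (rows listed top to bottom)


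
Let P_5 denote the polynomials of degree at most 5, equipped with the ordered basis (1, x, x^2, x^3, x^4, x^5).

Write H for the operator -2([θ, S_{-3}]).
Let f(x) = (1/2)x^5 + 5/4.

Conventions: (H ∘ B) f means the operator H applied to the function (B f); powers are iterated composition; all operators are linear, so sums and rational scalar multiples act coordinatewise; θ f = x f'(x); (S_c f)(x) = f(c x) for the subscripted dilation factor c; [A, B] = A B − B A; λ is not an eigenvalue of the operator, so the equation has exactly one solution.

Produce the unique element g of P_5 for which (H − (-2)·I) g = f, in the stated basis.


the result is g(x) = (1/4)x^5 + 5/8

write g with unknown coordinates in the stated basis and equate coefficients in (H − (-2)·I) g = f
solving from the highest basis element down gives g = (1/4)x^5 + 5/8
check: H g = 0
so H g − (-2)·g = (1/2)x^5 + 5/4 = f ✓


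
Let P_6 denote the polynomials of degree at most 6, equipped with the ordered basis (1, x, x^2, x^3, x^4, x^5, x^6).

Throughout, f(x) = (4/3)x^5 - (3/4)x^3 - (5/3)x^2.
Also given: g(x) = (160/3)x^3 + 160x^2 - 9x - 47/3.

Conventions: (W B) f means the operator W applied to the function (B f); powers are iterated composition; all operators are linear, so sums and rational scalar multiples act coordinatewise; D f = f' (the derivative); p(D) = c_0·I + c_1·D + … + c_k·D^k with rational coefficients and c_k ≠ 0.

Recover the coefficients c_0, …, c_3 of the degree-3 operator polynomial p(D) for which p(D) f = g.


c_0 = 0, c_1 = 0, c_2 = 2, c_3 = 2

D^0 f = (4/3)x^5 - (3/4)x^3 - (5/3)x^2
D^1 f = (20/3)x^4 - (9/4)x^2 - (10/3)x
D^2 f = (80/3)x^3 - (9/2)x - 10/3
D^3 f = 80x^2 - 9/2
matching coefficients of g against c_0 f + c_1 Df + … from the top degree down determines the c_i
solution: c_0 = 0, c_1 = 0, c_2 = 2, c_3 = 2


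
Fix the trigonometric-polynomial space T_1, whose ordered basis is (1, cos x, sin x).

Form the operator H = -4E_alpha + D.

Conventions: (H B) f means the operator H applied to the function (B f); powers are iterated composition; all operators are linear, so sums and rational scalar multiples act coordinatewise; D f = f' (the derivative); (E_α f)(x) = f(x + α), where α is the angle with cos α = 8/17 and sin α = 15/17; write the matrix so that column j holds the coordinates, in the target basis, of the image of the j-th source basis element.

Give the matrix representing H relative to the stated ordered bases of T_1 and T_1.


image of 1: -4
image of cos x: -(32/17)cos x + (43/17)sin x
image of sin x: -(43/17)cos x - (32/17)sin x
each image's coordinates form column j of the matrix

the matrix is [[-4, 0, 0]; [0, -32/17, -43/17]; [0, 43/17, -32/17]] (rows listed top to bottom)


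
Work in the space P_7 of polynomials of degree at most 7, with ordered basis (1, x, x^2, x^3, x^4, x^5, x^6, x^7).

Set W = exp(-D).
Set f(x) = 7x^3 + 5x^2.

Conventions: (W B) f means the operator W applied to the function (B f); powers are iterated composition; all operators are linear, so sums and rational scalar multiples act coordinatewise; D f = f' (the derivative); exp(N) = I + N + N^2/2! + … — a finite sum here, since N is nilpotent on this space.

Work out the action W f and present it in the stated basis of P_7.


the image equals g(x) = 7x^3 - 16x^2 + 11x - 2

order-1 term: -21x^2 - 10x
order-2 term: 21x + 5
order-3 term: -7
the series for exp(-D) f terminates at order 3
exp(-D) f = 7x^3 - 16x^2 + 11x - 2
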